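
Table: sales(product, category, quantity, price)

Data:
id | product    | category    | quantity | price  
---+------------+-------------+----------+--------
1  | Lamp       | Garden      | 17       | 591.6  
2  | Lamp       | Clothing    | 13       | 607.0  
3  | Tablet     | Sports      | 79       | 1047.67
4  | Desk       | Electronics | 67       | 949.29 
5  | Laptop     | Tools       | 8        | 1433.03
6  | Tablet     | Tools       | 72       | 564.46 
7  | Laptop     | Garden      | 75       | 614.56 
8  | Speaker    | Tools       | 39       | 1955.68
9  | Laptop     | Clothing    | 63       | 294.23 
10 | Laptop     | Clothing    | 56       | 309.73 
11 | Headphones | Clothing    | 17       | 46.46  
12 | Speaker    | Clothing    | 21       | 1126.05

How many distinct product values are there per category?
SELECT category, COUNT(DISTINCT product)
FROM sales
GROUP BY category

Result:
  Clothing: 4 distinct
  Electronics: 1 distinct
  Garden: 2 distinct
  Sports: 1 distinct
  Tools: 3 distinct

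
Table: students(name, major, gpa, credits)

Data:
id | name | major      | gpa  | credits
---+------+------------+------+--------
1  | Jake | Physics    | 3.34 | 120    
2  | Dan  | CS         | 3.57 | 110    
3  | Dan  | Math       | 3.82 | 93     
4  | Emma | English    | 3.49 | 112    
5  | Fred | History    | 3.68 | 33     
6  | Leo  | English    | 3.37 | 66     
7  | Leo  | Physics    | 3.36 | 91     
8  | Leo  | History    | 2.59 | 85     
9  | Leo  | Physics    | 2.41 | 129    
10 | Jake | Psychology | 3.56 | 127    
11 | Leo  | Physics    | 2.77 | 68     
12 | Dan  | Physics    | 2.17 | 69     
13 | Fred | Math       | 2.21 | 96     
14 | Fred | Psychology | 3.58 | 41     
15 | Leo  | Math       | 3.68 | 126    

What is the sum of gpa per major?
SELECT major, SUM(gpa) as result
FROM students
GROUP BY major

Result:
  CS: 3.57
  English: 6.86
  History: 6.27
  Math: 9.71
  Physics: 14.05
  Psychology: 7.14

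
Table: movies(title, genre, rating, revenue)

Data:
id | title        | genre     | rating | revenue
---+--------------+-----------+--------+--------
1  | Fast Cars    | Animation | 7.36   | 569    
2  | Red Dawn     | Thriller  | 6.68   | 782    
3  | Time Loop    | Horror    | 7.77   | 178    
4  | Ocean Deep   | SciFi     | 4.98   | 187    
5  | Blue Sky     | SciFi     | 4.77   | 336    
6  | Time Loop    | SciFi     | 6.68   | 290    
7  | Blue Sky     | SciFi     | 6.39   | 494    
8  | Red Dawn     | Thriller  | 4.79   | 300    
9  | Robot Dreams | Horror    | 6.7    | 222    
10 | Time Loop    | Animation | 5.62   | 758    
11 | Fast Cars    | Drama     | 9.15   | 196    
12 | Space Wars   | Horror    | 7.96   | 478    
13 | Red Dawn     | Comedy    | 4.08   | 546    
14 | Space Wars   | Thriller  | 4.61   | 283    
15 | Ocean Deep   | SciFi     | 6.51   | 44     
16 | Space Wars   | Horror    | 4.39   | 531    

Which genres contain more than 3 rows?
SELECT genre, COUNT(*) as cnt
FROM movies
GROUP BY genre
HAVING COUNT(*) > 3

Result:
  Horror: 4
  SciFi: 5

Note: HAVING filters groups after aggregation, WHERE filters rows before.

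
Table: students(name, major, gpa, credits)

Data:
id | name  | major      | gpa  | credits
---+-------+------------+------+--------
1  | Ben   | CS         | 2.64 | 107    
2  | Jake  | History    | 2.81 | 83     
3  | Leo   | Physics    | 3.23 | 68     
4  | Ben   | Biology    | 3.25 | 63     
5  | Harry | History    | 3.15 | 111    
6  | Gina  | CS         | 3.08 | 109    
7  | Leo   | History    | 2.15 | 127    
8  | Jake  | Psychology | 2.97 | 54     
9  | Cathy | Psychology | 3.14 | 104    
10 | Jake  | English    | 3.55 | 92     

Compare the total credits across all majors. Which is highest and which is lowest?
SELECT major, SUM(credits)
FROM students
GROUP BY major
ORDER BY SUM(credits)

All groups:
  Biology: 63
  Physics: 68
  English: 92
  Psychology: 158
  CS: 216
  History: 321

Highest: History (321)
Lowest: Biology (63)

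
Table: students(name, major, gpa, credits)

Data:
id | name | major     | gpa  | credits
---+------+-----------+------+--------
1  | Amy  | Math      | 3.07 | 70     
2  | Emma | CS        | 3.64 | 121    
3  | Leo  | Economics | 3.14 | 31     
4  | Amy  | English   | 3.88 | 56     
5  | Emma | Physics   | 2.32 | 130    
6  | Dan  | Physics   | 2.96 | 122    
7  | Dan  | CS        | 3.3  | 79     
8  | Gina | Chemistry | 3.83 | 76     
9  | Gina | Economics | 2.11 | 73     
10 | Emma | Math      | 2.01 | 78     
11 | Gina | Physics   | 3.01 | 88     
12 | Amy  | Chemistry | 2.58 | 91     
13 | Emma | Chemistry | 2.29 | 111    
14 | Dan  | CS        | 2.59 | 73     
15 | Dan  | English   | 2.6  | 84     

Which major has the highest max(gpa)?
SELECT major, MAX(gpa) as val
FROM students
GROUP BY major
ORDER BY val DESC
LIMIT 1

Result: English with max(gpa) = 3.88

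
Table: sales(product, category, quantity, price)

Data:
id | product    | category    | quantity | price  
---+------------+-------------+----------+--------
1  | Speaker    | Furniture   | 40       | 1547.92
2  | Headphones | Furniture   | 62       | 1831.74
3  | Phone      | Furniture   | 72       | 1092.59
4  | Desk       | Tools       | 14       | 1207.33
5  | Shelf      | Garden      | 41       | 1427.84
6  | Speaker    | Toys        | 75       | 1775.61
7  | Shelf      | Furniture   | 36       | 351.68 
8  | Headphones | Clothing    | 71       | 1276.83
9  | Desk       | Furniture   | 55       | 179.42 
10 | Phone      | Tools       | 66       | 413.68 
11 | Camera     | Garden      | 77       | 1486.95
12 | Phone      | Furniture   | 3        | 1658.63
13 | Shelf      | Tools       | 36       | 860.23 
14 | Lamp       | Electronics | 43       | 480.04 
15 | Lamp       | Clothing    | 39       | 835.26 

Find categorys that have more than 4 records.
SELECT category, COUNT(*) as cnt
FROM sales
GROUP BY category
HAVING COUNT(*) > 4

Result:
  Furniture: 6

Note: HAVING filters groups after aggregation, WHERE filters rows before.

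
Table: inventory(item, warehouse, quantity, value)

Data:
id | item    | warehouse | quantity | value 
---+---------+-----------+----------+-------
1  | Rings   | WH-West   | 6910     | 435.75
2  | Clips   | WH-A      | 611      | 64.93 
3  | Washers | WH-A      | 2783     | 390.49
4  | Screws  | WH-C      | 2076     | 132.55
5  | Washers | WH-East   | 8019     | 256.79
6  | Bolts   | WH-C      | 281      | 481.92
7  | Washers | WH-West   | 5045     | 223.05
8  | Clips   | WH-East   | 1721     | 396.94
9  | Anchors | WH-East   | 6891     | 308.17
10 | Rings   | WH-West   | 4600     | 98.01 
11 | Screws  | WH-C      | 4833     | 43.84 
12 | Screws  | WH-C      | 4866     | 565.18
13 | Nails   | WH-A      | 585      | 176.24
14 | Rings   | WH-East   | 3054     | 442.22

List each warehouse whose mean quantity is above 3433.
SELECT warehouse, AVG(quantity)
FROM inventory
GROUP BY warehouse
HAVING AVG(quantity) > 3433

Result:
  WH-East: avg=4921.25
  WH-West: avg=5518.33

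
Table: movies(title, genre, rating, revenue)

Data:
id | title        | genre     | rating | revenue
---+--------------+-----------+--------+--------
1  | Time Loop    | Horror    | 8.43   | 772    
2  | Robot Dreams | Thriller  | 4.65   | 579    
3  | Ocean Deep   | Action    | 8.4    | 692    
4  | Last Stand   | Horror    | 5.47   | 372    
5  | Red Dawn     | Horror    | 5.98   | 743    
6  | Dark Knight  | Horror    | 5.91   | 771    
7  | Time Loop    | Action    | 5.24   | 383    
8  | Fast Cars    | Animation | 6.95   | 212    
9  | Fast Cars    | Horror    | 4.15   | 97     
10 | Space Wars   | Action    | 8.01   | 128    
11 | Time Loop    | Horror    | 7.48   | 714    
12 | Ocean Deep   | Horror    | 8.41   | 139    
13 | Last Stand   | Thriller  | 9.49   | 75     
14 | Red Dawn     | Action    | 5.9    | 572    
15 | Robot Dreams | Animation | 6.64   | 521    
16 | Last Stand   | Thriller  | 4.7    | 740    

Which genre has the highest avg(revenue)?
SELECT genre, AVG(revenue) as val
FROM movies
GROUP BY genre
ORDER BY val DESC
LIMIT 1

Result: Horror with avg(revenue) = 515.43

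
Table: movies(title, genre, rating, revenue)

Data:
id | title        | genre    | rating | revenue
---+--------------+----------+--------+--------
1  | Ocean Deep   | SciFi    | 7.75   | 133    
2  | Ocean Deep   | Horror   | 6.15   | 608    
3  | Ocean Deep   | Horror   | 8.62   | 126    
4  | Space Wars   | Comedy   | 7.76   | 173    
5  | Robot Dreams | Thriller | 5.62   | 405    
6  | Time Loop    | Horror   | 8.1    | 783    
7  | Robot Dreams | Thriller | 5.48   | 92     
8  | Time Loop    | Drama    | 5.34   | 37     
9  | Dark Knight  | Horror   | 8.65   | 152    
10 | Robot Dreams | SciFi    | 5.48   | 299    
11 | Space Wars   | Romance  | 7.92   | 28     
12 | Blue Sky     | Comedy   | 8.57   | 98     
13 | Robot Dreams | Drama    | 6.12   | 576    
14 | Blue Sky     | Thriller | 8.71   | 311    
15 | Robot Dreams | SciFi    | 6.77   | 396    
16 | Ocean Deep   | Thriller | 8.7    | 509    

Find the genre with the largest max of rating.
SELECT genre, MAX(rating) as val
FROM movies
GROUP BY genre
ORDER BY val DESC
LIMIT 1

Result: Thriller with max(rating) = 8.71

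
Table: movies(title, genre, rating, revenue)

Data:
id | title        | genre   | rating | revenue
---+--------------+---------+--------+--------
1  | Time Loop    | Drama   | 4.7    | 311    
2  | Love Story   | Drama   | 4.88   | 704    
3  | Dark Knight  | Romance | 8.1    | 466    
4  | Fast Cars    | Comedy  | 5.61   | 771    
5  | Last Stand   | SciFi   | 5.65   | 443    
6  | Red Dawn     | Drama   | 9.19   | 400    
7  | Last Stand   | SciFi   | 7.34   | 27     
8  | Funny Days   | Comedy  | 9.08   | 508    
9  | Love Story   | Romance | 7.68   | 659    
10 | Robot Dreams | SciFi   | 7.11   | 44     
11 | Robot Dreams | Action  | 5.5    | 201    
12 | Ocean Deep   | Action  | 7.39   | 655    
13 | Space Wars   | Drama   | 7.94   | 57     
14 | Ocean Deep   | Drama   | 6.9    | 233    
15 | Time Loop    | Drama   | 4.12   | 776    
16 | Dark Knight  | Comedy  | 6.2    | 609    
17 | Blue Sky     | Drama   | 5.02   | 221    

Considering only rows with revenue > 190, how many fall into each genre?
SELECT genre, COUNT(*)
FROM movies
WHERE revenue > 190
GROUP BY genre

Note: WHERE filters rows before grouping.

Result:
  Action: 2
  Comedy: 3
  Drama: 6
  Romance: 2
  SciFi: 1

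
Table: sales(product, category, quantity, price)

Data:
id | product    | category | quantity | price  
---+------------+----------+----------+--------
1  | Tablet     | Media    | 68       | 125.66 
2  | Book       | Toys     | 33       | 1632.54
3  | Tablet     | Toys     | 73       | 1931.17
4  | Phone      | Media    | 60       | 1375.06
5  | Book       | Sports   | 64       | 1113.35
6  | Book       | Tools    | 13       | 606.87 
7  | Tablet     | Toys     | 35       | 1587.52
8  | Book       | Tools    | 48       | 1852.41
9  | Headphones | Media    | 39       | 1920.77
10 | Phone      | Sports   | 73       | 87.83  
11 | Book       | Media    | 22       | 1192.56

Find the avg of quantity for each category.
SELECT category, AVG(quantity) as result
FROM sales
GROUP BY category

Result:
  Media: 47.25
  Sports: 68.50
  Tools: 30.50
  Toys: 47.00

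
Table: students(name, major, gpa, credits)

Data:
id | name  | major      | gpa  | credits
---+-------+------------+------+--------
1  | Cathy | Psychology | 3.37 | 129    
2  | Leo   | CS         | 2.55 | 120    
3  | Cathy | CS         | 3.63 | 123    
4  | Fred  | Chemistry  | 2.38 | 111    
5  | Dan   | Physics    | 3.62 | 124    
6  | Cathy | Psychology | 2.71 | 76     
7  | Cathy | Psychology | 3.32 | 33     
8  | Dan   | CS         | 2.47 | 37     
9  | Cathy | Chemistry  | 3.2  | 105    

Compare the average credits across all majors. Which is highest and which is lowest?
SELECT major, AVG(credits)
FROM students
GROUP BY major
ORDER BY AVG(credits)

All groups:
  Psychology: 79.33
  CS: 93.33
  Chemistry: 108.00
  Physics: 124.00

Highest: Physics (124.00)
Lowest: Psychology (79.33)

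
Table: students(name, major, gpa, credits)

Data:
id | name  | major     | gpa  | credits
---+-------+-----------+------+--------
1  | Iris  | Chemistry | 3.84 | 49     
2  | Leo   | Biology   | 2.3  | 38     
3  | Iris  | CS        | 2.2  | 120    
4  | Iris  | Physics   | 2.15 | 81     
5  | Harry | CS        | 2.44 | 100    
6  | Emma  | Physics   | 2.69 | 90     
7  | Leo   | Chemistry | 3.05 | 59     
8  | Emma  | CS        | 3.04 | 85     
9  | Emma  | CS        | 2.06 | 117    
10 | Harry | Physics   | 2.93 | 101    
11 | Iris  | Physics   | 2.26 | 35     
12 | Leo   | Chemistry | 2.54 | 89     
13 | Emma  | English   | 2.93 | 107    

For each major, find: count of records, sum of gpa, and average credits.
SELECT major,
       COUNT(*) as cnt,
       SUM(gpa) as total_gpa,
       AVG(credits) as avg_credits
FROM students
GROUP BY major

Result:
  Biology: 1 records, 2.30 total gpa, 38.00 avg credits
  CS: 4 records, 9.74 total gpa, 105.50 avg credits
  Chemistry: 3 records, 9.43 total gpa, 65.67 avg credits
  English: 1 records, 2.93 total gpa, 107.00 avg credits
  Physics: 4 records, 10.03 total gpa, 76.75 avg credits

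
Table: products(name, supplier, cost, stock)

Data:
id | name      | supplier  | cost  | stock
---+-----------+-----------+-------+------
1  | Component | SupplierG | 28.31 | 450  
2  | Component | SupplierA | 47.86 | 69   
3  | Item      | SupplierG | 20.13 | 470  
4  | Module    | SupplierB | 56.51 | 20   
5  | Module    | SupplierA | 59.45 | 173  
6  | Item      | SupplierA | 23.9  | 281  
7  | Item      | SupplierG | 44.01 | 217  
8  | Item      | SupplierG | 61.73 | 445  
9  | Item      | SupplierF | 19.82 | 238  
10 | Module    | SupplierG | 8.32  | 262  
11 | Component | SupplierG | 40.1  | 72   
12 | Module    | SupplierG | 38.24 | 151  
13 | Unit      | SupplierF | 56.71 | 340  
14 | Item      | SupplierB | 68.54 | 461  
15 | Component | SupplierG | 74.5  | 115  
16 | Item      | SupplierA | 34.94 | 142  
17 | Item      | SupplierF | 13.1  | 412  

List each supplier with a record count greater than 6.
SELECT supplier, COUNT(*) as cnt
FROM products
GROUP BY supplier
HAVING COUNT(*) > 6

Result:
  SupplierG: 8

Note: HAVING filters groups after aggregation, WHERE filters rows before.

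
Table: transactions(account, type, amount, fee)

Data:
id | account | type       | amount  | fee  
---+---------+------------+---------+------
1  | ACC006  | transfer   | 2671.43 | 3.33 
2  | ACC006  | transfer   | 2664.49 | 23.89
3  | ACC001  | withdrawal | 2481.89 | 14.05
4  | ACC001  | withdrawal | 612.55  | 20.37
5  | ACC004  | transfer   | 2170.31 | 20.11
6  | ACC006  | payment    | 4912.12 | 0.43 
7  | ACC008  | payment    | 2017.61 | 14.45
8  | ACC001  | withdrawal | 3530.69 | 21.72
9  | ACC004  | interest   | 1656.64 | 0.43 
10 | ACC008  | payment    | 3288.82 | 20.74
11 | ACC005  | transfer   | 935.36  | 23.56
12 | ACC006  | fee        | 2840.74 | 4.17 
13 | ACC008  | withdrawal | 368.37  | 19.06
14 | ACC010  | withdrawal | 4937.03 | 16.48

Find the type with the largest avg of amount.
SELECT type, AVG(amount) as val
FROM transactions
GROUP BY type
ORDER BY val DESC
LIMIT 1

Result: payment with avg(amount) = 3406.18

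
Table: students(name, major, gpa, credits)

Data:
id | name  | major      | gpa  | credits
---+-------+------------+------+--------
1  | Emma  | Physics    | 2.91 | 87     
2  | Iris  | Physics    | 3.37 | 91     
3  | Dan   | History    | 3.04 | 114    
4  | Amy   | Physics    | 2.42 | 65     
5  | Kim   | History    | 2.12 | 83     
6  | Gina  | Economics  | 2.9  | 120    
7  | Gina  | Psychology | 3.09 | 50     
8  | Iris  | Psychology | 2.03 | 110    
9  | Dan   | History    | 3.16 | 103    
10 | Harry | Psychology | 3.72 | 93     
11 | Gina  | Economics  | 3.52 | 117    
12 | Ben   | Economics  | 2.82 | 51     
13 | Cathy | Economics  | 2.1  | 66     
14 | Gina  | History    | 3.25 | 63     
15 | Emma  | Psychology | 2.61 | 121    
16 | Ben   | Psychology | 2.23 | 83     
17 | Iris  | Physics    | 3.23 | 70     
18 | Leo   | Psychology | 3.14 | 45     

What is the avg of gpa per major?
SELECT major, AVG(gpa) as result
FROM students
GROUP BY major

Result:
  Economics: 2.84
  History: 2.89
  Physics: 2.98
  Psychology: 2.80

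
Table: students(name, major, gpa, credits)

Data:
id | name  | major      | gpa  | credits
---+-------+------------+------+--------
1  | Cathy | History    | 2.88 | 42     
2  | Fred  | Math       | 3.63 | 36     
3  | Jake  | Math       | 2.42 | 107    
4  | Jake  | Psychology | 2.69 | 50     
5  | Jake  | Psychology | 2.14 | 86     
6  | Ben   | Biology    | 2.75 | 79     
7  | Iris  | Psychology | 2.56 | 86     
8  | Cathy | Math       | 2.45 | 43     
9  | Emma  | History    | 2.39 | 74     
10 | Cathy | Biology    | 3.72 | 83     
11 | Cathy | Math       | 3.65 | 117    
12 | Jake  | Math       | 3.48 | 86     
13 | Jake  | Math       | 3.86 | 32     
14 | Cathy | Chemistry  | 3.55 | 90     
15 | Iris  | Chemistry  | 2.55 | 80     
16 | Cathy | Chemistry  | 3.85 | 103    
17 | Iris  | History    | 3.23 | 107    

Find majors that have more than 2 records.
SELECT major, COUNT(*) as cnt
FROM students
GROUP BY major
HAVING COUNT(*) > 2

Result:
  Chemistry: 3
  History: 3
  Math: 6
  Psychology: 3

Note: HAVING filters groups after aggregation, WHERE filters rows before.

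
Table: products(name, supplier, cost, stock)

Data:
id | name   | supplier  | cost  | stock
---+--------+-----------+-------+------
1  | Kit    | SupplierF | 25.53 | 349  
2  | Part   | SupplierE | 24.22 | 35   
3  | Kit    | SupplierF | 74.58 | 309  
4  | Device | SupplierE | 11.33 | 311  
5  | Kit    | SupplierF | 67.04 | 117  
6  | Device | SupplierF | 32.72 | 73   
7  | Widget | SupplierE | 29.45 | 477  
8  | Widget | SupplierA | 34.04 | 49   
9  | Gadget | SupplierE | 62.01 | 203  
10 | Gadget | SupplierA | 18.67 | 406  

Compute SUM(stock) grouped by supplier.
SELECT supplier, SUM(stock) as result
FROM products
GROUP BY supplier

Result:
  SupplierA: 455
  SupplierE: 1026
  SupplierF: 848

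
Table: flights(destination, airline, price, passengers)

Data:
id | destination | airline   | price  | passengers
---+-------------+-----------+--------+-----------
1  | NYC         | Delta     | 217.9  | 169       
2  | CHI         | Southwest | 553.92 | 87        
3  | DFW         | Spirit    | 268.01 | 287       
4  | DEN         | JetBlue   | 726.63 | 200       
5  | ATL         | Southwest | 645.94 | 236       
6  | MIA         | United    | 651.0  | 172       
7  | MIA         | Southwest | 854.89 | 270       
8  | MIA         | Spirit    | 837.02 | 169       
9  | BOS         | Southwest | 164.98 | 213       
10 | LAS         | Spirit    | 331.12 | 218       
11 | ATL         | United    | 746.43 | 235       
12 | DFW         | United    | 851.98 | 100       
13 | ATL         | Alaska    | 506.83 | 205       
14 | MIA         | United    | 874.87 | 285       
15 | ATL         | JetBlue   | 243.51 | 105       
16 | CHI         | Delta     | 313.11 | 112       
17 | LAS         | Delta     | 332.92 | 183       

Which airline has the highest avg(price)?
SELECT airline, AVG(price) as val
FROM flights
GROUP BY airline
ORDER BY val DESC
LIMIT 1

Result: United with avg(price) = 781.07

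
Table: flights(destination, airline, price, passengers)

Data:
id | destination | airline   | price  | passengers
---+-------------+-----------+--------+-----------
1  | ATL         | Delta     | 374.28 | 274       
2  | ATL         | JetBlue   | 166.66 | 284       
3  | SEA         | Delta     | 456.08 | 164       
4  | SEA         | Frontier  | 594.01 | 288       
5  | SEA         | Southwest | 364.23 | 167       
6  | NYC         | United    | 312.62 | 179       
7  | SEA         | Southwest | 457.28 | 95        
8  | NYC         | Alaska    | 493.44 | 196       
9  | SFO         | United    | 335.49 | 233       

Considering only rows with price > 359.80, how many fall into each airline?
SELECT airline, COUNT(*)
FROM flights
WHERE price > 359.80
GROUP BY airline

Note: WHERE filters rows before grouping.

Result:
  Alaska: 1
  Delta: 2
  Frontier: 1
  Southwest: 2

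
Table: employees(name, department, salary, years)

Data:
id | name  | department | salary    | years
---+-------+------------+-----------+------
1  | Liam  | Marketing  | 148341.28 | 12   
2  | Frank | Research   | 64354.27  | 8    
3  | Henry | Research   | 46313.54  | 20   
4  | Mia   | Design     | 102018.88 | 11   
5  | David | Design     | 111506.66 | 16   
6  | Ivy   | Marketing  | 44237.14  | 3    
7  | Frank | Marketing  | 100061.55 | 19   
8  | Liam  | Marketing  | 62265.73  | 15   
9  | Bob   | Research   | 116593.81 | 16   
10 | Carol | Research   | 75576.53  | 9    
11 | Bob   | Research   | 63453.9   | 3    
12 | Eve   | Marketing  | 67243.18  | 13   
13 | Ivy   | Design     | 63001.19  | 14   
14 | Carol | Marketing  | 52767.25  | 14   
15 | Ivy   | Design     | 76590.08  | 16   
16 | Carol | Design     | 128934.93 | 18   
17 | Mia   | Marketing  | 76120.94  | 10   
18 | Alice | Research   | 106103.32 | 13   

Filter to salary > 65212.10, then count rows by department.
SELECT department, COUNT(*)
FROM employees
WHERE salary > 65212.10
GROUP BY department

Note: WHERE filters rows before grouping.

Result:
  Design: 4
  Marketing: 4
  Research: 3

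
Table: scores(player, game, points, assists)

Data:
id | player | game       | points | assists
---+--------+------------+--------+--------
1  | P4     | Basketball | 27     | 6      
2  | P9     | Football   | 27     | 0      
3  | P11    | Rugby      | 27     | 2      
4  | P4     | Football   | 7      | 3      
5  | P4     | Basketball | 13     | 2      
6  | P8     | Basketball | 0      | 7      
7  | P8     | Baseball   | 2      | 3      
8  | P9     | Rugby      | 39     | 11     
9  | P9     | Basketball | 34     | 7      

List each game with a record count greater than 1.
SELECT game, COUNT(*) as cnt
FROM scores
GROUP BY game
HAVING COUNT(*) > 1

Result:
  Basketball: 4
  Football: 2
  Rugby: 2

Note: HAVING filters groups after aggregation, WHERE filters rows before.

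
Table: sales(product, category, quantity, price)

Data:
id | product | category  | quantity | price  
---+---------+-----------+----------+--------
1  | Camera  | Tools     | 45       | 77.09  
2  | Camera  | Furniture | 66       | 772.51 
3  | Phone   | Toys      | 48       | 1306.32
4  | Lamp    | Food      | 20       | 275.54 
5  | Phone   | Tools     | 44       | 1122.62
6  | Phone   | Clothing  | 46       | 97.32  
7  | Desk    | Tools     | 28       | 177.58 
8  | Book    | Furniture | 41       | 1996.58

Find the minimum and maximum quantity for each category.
SELECT category, MIN(quantity), MAX(quantity)
FROM sales
GROUP BY category

Result:
  Clothing: min=46, max=46
  Food: min=20, max=20
  Furniture: min=41, max=66
  Tools: min=28, max=45
  Toys: min=48, max=48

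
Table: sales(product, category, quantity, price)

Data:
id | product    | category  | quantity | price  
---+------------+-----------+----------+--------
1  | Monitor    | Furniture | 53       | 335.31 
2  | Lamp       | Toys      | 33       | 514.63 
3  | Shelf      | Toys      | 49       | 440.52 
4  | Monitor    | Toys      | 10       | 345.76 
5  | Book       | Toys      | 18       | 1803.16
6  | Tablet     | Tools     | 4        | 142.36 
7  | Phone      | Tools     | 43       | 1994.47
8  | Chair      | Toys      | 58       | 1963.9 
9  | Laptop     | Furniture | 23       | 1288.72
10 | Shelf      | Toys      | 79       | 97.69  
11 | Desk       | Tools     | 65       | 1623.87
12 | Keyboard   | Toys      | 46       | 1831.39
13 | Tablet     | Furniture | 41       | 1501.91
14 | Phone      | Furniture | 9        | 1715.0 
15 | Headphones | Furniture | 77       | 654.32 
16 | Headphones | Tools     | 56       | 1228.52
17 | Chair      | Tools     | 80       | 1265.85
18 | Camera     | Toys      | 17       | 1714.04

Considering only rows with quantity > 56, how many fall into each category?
SELECT category, COUNT(*)
FROM sales
WHERE quantity > 56
GROUP BY category

Note: WHERE filters rows before grouping.

Result:
  Furniture: 1
  Tools: 2
  Toys: 2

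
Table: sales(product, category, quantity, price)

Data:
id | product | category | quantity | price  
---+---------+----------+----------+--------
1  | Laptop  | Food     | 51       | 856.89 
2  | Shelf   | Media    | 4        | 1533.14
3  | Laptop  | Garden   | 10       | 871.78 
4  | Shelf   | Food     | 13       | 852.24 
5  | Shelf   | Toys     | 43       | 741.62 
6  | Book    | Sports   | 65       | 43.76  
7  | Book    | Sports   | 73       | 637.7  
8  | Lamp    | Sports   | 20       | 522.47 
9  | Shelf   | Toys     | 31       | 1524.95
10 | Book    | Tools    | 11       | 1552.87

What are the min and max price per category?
SELECT category, MIN(price), MAX(price)
FROM sales
GROUP BY category

Result:
  Food: min=852.24, max=856.89
  Garden: min=871.78, max=871.78
  Media: min=1533.14, max=1533.14
  Sports: min=43.76, max=637.70
  Tools: min=1552.87, max=1552.87
  Toys: min=741.62, max=1524.95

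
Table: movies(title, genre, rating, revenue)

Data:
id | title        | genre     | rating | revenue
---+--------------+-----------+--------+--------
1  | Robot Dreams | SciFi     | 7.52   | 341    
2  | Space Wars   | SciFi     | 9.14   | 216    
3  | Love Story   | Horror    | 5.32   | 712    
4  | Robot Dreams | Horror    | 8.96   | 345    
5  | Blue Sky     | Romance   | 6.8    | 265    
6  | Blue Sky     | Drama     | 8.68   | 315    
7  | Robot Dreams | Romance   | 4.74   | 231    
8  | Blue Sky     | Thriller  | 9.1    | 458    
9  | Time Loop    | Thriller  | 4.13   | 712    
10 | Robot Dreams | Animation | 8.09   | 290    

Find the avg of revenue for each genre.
SELECT genre, AVG(revenue) as result
FROM movies
GROUP BY genre

Result:
  Animation: 290.00
  Drama: 315.00
  Horror: 528.50
  Romance: 248.00
  SciFi: 278.50
  Thriller: 585.00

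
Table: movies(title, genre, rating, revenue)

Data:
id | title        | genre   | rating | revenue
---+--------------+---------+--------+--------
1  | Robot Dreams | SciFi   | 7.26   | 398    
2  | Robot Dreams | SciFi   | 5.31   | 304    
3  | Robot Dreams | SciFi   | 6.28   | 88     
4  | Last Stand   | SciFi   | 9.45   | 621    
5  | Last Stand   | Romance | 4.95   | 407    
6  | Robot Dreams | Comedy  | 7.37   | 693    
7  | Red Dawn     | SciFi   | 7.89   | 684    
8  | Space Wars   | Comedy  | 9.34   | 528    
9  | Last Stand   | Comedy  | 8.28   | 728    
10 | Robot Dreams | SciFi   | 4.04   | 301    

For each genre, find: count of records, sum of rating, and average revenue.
SELECT genre,
       COUNT(*) as cnt,
       SUM(rating) as total_rating,
       AVG(revenue) as avg_revenue
FROM movies
GROUP BY genre

Result:
  Comedy: 3 records, 24.99 total rating, 649.67 avg revenue
  Romance: 1 records, 4.95 total rating, 407.00 avg revenue
  SciFi: 6 records, 40.23 total rating, 399.33 avg revenue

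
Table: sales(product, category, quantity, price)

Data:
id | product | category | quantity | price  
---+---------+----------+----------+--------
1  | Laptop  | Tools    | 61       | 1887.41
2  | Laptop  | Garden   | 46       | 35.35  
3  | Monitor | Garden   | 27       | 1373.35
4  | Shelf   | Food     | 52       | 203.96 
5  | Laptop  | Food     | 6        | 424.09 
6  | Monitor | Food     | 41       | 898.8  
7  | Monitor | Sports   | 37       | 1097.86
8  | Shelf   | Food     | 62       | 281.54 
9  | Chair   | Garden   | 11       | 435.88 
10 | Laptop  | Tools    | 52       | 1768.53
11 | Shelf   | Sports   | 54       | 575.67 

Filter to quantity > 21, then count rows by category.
SELECT category, COUNT(*)
FROM sales
WHERE quantity > 21
GROUP BY category

Note: WHERE filters rows before grouping.

Result:
  Food: 3
  Garden: 2
  Sports: 2
  Tools: 2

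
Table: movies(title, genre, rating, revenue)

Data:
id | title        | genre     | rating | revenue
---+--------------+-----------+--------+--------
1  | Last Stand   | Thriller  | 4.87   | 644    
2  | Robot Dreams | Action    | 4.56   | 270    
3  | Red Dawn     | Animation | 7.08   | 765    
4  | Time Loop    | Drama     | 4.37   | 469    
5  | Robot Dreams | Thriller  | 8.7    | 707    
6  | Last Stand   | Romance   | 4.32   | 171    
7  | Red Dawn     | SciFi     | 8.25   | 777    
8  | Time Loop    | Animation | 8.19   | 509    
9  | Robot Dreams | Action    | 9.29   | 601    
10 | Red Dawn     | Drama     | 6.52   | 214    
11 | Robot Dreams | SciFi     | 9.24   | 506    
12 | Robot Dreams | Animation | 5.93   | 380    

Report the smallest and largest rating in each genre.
SELECT genre, MIN(rating), MAX(rating)
FROM movies
GROUP BY genre

Result:
  Action: min=4.56, max=9.29
  Animation: min=5.93, max=8.19
  Drama: min=4.37, max=6.52
  Romance: min=4.32, max=4.32
  SciFi: min=8.25, max=9.24
  Thriller: min=4.87, max=8.70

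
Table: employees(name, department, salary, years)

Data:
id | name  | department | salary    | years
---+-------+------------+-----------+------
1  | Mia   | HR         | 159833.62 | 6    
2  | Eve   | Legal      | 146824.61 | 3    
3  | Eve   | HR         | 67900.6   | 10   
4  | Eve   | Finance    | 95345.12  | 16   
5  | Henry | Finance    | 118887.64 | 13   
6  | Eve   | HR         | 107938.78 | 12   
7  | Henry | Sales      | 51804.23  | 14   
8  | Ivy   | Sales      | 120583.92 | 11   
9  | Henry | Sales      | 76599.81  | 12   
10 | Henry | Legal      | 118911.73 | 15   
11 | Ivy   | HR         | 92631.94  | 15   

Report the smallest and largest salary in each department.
SELECT department, MIN(salary), MAX(salary)
FROM employees
GROUP BY department

Result:
  Finance: min=95345.12, max=118887.64
  HR: min=67900.60, max=159833.62
  Legal: min=118911.73, max=146824.61
  Sales: min=51804.23, max=120583.92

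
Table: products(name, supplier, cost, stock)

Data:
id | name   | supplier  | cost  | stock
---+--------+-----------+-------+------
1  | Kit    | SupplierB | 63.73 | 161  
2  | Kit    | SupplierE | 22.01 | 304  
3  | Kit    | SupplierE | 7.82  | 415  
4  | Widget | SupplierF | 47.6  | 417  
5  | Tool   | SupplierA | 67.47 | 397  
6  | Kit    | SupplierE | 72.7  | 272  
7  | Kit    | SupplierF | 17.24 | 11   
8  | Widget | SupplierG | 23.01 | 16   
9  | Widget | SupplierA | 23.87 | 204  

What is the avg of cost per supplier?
SELECT supplier, AVG(cost) as result
FROM products
GROUP BY supplier

Result:
  SupplierA: 45.67
  SupplierB: 63.73
  SupplierE: 34.18
  SupplierF: 32.42
  SupplierG: 23.01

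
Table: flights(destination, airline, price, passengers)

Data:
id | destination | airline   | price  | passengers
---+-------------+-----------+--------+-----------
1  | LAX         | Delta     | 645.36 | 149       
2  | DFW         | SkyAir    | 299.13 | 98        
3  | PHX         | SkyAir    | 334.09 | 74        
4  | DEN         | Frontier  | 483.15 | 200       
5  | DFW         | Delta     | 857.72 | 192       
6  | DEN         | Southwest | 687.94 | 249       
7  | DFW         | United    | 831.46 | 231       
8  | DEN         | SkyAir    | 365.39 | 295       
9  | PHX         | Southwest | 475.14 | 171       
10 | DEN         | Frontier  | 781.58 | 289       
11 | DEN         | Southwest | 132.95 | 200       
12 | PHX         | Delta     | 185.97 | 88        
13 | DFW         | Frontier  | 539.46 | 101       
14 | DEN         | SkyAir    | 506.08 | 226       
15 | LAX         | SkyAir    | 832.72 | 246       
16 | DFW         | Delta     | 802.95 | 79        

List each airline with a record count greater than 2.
SELECT airline, COUNT(*) as cnt
FROM flights
GROUP BY airline
HAVING COUNT(*) > 2

Result:
  Delta: 4
  Frontier: 3
  SkyAir: 5
  Southwest: 3

Note: HAVING filters groups after aggregation, WHERE filters rows before.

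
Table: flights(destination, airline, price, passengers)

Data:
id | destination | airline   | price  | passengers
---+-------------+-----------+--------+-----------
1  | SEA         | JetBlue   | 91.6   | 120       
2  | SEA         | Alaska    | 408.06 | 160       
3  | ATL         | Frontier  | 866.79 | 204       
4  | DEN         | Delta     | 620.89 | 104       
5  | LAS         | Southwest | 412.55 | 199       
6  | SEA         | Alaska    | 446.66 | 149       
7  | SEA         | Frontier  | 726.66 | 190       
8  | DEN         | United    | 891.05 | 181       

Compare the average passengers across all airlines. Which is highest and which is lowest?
SELECT airline, AVG(passengers)
FROM flights
GROUP BY airline
ORDER BY AVG(passengers)

All groups:
  Delta: 104.00
  JetBlue: 120.00
  Alaska: 154.50
  United: 181.00
  Frontier: 197.00
  Southwest: 199.00

Highest: Southwest (199.00)
Lowest: Delta (104.00)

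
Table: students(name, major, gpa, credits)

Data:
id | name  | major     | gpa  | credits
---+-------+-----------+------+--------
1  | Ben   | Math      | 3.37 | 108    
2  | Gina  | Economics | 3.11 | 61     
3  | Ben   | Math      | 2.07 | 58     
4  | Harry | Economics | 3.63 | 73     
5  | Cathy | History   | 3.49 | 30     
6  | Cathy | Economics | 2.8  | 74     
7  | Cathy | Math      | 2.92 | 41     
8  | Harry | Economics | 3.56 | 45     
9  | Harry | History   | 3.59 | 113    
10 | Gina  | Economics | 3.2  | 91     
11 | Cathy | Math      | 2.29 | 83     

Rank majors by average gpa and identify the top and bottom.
SELECT major, AVG(gpa)
FROM students
GROUP BY major
ORDER BY AVG(gpa)

All groups:
  Math: 2.66
  Economics: 3.26
  History: 3.54

Highest: History (3.54)
Lowest: Math (2.66)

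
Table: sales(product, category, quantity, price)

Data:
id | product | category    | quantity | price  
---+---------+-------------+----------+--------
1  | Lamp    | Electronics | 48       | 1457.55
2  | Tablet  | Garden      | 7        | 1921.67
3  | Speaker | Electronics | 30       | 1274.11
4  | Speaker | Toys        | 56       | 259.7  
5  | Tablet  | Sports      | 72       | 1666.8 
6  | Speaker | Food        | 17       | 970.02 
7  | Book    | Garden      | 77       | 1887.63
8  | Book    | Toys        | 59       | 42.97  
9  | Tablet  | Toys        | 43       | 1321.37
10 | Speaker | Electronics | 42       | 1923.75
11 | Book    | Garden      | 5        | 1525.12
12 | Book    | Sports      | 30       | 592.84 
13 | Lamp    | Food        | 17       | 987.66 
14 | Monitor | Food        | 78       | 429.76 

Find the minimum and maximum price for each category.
SELECT category, MIN(price), MAX(price)
FROM sales
GROUP BY category

Result:
  Electronics: min=1274.11, max=1923.75
  Food: min=429.76, max=987.66
  Garden: min=1525.12, max=1921.67
  Sports: min=592.84, max=1666.80
  Toys: min=42.97, max=1321.37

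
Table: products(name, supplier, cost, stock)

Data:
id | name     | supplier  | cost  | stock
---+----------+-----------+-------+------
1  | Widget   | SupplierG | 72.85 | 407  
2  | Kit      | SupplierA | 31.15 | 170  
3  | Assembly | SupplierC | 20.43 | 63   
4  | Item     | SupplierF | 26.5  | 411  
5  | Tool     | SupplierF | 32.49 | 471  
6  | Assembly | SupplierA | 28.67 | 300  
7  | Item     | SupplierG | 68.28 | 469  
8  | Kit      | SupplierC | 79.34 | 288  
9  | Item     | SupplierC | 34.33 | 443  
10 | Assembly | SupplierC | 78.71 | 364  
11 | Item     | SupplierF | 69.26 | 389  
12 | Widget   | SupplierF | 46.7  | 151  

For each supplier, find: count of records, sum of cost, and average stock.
SELECT supplier,
       COUNT(*) as cnt,
       SUM(cost) as total_cost,
       AVG(stock) as avg_stock
FROM products
GROUP BY supplier

Result:
  SupplierA: 2 records, 59.82 total cost, 235.00 avg stock
  SupplierC: 4 records, 212.81 total cost, 289.50 avg stock
  SupplierF: 4 records, 174.95 total cost, 355.50 avg stock
  SupplierG: 2 records, 141.13 total cost, 438.00 avg stock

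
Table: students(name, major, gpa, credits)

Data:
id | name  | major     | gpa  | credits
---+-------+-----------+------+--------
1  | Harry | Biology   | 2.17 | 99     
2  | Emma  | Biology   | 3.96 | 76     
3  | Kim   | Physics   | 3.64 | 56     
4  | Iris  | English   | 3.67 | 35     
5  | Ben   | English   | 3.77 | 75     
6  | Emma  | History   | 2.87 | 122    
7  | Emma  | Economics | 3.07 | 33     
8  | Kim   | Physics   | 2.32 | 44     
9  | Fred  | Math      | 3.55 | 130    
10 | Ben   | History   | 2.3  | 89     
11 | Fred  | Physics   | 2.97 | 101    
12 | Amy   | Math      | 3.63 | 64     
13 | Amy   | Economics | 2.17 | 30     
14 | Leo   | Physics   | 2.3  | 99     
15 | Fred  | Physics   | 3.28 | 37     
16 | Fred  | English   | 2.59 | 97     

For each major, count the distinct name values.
SELECT major, COUNT(DISTINCT name)
FROM students
GROUP BY major

Result:
  Biology: 2 distinct
  Economics: 2 distinct
  English: 3 distinct
  History: 2 distinct
  Math: 2 distinct
  Physics: 3 distinct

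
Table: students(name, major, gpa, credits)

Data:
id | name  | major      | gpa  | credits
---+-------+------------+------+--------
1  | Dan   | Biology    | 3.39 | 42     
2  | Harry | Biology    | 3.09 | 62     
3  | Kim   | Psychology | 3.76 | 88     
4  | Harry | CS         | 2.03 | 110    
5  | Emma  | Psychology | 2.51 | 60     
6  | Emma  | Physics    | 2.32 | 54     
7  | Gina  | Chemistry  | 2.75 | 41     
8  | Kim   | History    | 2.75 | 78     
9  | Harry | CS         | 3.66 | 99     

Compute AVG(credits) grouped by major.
SELECT major, AVG(credits) as result
FROM students
GROUP BY major

Result:
  Biology: 52.00
  CS: 104.50
  Chemistry: 41.00
  History: 78.00
  Physics: 54.00
  Psychology: 74.00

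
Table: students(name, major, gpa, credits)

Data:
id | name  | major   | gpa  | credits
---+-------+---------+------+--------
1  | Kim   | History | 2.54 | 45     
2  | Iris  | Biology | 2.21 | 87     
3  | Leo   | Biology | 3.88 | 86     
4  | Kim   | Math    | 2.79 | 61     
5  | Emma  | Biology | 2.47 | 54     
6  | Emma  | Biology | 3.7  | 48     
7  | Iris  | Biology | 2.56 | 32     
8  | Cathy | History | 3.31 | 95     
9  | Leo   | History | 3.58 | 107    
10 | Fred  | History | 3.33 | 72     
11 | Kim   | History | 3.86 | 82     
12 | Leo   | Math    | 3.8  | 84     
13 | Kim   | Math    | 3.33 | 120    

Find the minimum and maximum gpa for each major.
SELECT major, MIN(gpa), MAX(gpa)
FROM students
GROUP BY major

Result:
  Biology: min=2.21, max=3.88
  History: min=2.54, max=3.86
  Math: min=2.79, max=3.80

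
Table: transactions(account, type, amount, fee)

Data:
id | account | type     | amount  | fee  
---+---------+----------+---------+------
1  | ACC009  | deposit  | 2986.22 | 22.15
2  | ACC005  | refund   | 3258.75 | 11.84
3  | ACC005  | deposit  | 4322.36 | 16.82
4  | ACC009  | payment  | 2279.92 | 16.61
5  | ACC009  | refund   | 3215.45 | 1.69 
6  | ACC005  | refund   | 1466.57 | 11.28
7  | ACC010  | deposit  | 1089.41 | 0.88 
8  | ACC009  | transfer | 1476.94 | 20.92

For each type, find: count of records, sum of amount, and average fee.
SELECT type,
       COUNT(*) as cnt,
       SUM(amount) as total_amount,
       AVG(fee) as avg_fee
FROM transactions
GROUP BY type

Result:
  deposit: 3 records, 8397.99 total amount, 13.28 avg fee
  payment: 1 records, 2279.92 total amount, 16.61 avg fee
  refund: 3 records, 7940.77 total amount, 8.27 avg fee
  transfer: 1 records, 1476.94 total amount, 20.92 avg fee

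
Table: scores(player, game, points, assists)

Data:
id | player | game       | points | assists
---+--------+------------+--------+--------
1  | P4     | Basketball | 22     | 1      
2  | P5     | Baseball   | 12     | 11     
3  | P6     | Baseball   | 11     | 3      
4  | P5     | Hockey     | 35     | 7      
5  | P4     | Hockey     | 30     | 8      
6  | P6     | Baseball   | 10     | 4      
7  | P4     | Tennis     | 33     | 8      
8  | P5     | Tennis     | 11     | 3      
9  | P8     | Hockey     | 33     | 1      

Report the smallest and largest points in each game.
SELECT game, MIN(points), MAX(points)
FROM scores
GROUP BY game

Result:
  Baseball: min=10, max=12
  Basketball: min=22, max=22
  Hockey: min=30, max=35
  Tennis: min=11, max=33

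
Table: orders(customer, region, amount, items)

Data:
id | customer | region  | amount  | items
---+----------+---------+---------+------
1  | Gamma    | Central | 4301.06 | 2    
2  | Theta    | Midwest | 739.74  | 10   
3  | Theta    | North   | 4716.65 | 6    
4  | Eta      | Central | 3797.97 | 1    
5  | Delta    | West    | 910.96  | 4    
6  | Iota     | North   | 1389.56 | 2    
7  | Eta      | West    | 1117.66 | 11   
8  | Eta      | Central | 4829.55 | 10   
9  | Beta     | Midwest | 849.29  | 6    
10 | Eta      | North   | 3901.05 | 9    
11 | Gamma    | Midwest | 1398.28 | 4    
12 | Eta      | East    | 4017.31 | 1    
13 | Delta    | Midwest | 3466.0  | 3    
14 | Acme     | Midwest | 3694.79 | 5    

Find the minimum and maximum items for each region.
SELECT region, MIN(items), MAX(items)
FROM orders
GROUP BY region

Result:
  Central: min=1, max=10
  East: min=1, max=1
  Midwest: min=3, max=10
  North: min=2, max=9
  West: min=4, max=11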